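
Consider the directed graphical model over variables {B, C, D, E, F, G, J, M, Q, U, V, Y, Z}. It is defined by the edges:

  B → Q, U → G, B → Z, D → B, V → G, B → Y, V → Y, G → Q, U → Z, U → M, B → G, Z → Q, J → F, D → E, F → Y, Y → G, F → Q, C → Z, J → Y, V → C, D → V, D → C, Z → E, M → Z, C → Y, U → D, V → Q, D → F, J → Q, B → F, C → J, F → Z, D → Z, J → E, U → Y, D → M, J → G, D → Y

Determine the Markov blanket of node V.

By definition, MB(V) is built from V's parents, V's children, and the co-parents of V.
V's parents: D.
V's children: C, G, Q, Y.
Parents of each child, excluding V:
  C: D
  Y: B, C, D, F, J, U
  G: B, J, U, Y
  Q: B, F, G, J, Z
MB(V) = {B, C, D, F, G, J, Q, U, Y, Z}.

{B, C, D, F, G, J, Q, U, Y, Z}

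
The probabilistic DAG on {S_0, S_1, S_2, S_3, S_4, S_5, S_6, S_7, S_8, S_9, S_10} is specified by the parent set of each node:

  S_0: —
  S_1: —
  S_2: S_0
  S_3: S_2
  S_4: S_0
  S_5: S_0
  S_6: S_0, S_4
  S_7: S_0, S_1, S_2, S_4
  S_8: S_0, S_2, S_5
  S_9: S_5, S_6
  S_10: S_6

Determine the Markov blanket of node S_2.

S_2's parents: S_0.
S_2 has children S_3, S_7, S_8.
For each child, the remaining parents (spouses of S_2):
  S_3: no additional parents.
  parents(S_7) \ {S_2} = {S_0, S_1, S_4}.
  S_8 also has parents S_0, S_5.
MB(S_2) = {S_0, S_1, S_3, S_4, S_5, S_7, S_8}.

{S_0, S_1, S_3, S_4, S_5, S_7, S_8}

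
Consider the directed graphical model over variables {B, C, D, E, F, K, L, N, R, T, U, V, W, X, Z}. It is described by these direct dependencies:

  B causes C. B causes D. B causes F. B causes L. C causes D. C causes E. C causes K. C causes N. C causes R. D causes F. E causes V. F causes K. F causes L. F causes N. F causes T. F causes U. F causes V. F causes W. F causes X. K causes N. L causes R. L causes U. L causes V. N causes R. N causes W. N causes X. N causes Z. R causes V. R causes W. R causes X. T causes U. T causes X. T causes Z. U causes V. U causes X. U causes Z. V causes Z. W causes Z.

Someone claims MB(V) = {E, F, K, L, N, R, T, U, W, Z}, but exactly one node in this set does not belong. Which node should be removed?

K

A node's Markov blanket = Pa ∪ Ch ∪ (parents of Ch other than the node itself).
Children of V: Z.
Parents of V: E, F, L, R, U.
Parents of each child, excluding V:
  Z: N, T, U, W
MB(V) = {E, F, L, N, R, T, U, W, Z}.
K is neither a parent, child, nor co-parent of V, so it does not belong.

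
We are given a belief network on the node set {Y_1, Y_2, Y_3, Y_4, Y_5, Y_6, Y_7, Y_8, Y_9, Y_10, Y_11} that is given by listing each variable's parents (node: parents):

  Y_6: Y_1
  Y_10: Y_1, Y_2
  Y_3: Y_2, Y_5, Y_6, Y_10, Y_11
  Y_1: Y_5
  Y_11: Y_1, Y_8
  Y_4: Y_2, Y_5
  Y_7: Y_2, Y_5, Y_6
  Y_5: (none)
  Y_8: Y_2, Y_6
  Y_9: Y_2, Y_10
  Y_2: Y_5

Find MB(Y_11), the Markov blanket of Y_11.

{Y_1, Y_2, Y_3, Y_5, Y_6, Y_8, Y_10}

Ch(Y_11) = {Y_3}.
Y_11 has parents Y_1, Y_8.
For each child, the remaining parents (spouses of Y_11):
  Y_3: Y_2, Y_5, Y_6, Y_10
Union: {Y_1, Y_8} ∪ {Y_3} ∪ {Y_2, Y_5, Y_6, Y_10} = {Y_1, Y_2, Y_3, Y_5, Y_6, Y_8, Y_10}.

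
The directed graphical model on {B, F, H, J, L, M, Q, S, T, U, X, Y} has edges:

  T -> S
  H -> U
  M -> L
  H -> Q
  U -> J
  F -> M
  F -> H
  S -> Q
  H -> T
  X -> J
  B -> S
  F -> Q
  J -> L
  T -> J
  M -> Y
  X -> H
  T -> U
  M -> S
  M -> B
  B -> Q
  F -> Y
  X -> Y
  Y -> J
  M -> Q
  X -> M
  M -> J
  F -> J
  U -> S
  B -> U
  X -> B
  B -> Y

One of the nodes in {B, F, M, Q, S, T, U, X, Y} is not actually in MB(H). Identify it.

Y

Ch(H) = {Q, T, U}.
H has parents F, X.
Parents of each child, excluding H:
  T has no other parent.
  U's other parents are B, T.
  Q also has parents B, F, M, S.
MB(H) = {B, F, M, Q, S, T, U, X}.
Y is neither a parent, child, nor co-parent of H, so it does not belong.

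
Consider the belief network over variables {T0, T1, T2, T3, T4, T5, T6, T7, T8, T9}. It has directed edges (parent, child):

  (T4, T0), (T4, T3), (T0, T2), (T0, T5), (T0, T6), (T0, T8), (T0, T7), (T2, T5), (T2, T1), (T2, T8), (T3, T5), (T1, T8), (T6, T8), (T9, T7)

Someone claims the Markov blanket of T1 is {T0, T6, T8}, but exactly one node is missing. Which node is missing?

The Markov blanket of a node is its parents, its children, and the other parents of its children.
Children of T1: T8.
Pa(T1) = {T2}.
Parents of each child, excluding T1:
  T8: T0, T2, T6
MB(T1) = {T0, T2, T6, T8}.
Comparing with the claimed set, T2 is missing.

T2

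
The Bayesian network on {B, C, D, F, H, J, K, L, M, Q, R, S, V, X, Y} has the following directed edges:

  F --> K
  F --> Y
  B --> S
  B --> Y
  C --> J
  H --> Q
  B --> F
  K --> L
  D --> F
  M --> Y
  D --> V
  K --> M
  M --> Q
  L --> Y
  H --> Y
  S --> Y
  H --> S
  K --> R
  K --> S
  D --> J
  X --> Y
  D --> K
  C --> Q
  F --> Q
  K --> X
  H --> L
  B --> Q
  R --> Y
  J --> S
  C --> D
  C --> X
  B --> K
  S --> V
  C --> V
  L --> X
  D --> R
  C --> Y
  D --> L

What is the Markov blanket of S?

Recall MB(v) = parents ∪ children ∪ spouses, where spouses are the other parents of v's children.
S has parents B, H, J, K.
S has children V, Y.
Other parents of S's children:
  V also has parents C, D.
  Y's other parents are B, C, F, H, L, M, R, X.
Union: {B, H, J, K} ∪ {V, Y} ∪ {B, C, D, F, H, L, M, R, X} = {B, C, D, F, H, J, K, L, M, R, V, X, Y}.

{B, C, D, F, H, J, K, L, M, R, V, X, Y}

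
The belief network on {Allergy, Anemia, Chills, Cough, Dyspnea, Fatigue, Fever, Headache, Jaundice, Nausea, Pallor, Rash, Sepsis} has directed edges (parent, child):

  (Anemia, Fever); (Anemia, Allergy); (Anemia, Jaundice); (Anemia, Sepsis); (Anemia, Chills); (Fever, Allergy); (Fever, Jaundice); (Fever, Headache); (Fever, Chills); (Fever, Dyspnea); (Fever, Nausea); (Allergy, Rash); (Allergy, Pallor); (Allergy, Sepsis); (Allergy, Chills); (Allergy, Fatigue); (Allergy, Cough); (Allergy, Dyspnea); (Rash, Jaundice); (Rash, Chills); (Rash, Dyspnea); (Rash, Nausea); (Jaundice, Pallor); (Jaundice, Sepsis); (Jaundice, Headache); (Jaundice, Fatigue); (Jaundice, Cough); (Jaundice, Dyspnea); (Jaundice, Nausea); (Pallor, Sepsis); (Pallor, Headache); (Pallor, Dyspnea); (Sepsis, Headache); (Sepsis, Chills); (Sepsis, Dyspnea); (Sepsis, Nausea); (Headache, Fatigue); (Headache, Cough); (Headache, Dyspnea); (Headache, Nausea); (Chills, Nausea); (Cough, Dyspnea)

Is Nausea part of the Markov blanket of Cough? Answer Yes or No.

By definition, MB(Cough) is built from Cough's parents, Cough's children, and the co-parents of Cough.
Cough's children: Dyspnea.
Pa(Cough) = {Allergy, Headache, Jaundice}.
For each child, the remaining parents (spouses of Cough):
  parents(Dyspnea) \ {Cough} = {Allergy, Fever, Headache, Jaundice, Pallor, Rash, Sepsis}.
MB(Cough) = {Allergy, Dyspnea, Fever, Headache, Jaundice, Pallor, Rash, Sepsis}; Nausea is not in this set.

No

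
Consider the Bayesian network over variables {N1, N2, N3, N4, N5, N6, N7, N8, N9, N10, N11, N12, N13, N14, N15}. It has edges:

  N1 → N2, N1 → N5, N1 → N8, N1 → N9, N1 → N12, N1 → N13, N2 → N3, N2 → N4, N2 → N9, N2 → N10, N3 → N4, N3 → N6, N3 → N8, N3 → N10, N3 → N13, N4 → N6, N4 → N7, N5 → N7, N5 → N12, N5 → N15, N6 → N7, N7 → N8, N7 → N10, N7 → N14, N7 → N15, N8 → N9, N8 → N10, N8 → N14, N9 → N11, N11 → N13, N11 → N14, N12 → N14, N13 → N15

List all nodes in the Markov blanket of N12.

Pa(N12) = {N1, N5}.
N12 has child N14.
Parents of each child, excluding N12:
  parents(N14) \ {N12} = {N7, N8, N11}.
MB(N12) = {N1, N5, N7, N8, N11, N14}.

{N1, N5, N7, N8, N11, N14}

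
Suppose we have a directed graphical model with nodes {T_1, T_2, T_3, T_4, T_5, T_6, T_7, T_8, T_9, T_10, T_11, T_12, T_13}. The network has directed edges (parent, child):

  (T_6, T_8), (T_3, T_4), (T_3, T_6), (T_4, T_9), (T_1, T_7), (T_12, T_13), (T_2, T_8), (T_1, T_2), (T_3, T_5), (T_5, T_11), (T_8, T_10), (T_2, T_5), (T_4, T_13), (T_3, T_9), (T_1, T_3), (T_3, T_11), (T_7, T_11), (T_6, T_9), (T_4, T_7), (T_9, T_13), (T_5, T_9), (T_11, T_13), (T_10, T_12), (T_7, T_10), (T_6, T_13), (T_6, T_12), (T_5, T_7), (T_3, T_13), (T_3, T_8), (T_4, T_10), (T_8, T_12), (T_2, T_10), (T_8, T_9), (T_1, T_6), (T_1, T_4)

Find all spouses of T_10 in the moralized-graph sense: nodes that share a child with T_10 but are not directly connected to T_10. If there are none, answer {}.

Children of T_10: T_12.
  T_12: T_6, T_8
Excluding nodes already adjacent to T_10 (T_2, T_4, T_7, T_8, T_12), the co-parent-only contribution is {T_6}.

{T_6}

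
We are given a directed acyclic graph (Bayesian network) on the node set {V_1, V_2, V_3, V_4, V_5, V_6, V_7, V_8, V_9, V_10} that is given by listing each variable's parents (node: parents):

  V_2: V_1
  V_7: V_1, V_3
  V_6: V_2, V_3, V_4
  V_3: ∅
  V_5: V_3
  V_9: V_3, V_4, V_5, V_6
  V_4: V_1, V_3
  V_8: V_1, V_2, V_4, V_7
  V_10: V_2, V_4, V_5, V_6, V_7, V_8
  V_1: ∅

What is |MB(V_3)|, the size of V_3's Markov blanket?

7

By definition, MB(V_3) is built from V_3's parents, V_3's children, and the co-parents of V_3.
Parents of V_3: none.
Children of V_3: V_4, V_5, V_6, V_7, V_9.
For each child, the remaining parents (spouses of V_3):
  V_4: V_1
  V_5: —
  V_6: V_2, V_4
  V_7: V_1
  V_9: V_4, V_5, V_6
MB(V_3) = {V_1, V_2, V_4, V_5, V_6, V_7, V_9}, which has 7 nodes.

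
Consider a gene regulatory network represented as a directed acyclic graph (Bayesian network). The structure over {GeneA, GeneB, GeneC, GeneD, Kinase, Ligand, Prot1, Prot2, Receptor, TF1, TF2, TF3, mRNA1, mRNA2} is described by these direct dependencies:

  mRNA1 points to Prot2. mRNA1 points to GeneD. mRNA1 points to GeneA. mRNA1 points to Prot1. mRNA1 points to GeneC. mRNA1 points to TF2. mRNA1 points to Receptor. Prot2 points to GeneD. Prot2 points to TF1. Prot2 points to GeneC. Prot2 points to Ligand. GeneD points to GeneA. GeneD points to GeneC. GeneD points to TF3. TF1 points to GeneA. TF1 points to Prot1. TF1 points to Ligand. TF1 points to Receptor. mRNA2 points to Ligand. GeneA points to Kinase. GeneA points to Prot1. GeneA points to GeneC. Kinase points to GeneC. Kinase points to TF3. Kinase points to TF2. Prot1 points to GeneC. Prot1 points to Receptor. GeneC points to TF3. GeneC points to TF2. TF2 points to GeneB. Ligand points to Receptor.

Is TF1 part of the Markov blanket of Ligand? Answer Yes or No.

Yes

TF1 is a parent of Ligand.
So TF1 ∈ MB(Ligand).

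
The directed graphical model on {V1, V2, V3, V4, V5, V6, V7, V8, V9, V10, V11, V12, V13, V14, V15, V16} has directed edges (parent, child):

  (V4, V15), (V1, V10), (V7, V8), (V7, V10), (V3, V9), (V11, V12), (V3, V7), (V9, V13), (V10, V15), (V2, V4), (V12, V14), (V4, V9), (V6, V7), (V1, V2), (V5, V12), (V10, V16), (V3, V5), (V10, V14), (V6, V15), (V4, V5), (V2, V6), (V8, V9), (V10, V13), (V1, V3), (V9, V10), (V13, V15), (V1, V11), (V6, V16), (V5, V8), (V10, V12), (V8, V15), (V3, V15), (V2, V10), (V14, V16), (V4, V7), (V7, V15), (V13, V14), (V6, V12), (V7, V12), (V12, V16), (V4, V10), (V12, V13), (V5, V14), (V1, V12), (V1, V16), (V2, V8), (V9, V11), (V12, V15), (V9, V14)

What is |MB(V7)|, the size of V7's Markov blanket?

13

V7's parents: V3, V4, V6.
V7 has children V8, V10, V12, V15.
Parents of each child, excluding V7:
  V8 also has parents V2, V5.
  V10's other parents are V1, V2, V4, V9.
  parents(V12) \ {V7} = {V1, V5, V6, V10, V11}.
  parents(V15) \ {V7} = {V3, V4, V6, V8, V10, V12, V13}.
MB(V7) = {V1, V2, V3, V4, V5, V6, V8, V9, V10, V11, V12, V13, V15}, which has 13 nodes.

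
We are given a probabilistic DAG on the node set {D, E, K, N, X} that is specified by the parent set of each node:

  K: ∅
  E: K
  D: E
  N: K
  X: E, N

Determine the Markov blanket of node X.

Parents of X: E, N.
X has no children.
X has no children, so there are no co-parents.
Union: {E, N} ∪ {} ∪ {} = {E, N}.

{E, N}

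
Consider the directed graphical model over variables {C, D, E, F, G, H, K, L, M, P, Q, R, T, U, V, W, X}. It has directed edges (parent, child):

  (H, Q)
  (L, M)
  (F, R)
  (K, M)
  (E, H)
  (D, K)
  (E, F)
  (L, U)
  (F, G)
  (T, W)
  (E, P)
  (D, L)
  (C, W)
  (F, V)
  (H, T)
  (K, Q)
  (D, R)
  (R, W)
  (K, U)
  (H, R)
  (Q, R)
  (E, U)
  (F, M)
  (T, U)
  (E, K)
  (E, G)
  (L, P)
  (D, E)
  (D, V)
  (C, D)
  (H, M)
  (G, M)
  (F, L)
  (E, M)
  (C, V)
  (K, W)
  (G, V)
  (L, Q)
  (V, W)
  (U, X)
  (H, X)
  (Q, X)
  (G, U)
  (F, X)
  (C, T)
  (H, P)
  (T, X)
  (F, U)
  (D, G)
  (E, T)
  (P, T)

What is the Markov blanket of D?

D's children: E, G, K, L, R, V.
Pa(D) = {C}.
Parents of each child, excluding D:
  E has no other parent.
  G also has parents E, F.
  K's other parent is E.
  parents(L) \ {D} = {F}.
  R's other parents are F, H, Q.
  V's other parents are C, F, G.
Taking the union gives {C, E, F, G, H, K, L, Q, R, V}.

{C, E, F, G, H, K, L, Q, R, V}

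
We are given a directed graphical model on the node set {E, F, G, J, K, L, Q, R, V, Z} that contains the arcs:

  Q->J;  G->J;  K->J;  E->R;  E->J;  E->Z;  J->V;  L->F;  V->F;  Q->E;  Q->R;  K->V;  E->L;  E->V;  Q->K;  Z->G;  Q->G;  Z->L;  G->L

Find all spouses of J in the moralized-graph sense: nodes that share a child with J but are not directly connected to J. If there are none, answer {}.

Children of J: V.
  V: E, K
Excluding nodes already adjacent to J (E, G, K, Q, V), the co-parent-only contribution is {}.

{}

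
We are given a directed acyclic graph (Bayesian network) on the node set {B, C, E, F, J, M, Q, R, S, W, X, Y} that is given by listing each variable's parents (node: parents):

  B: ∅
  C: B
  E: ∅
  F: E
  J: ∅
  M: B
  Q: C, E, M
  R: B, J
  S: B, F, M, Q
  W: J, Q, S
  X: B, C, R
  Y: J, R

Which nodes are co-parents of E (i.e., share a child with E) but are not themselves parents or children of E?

Children of E: F, Q.
  F: —
  Q: C, M
Excluding nodes already adjacent to E (F, Q), the co-parent-only contribution is {C, M}.

{C, M}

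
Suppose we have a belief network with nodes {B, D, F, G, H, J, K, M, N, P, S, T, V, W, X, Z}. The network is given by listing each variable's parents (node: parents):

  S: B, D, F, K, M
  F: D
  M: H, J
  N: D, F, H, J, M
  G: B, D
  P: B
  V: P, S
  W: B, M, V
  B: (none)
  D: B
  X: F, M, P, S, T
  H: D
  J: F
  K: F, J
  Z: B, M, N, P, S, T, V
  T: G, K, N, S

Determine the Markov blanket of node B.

Recall MB(v) = parents ∪ children ∪ spouses, where spouses are the other parents of v's children.
Pa(B) = {}.
Ch(B) = {D, G, P, S, W, Z}.
Co-parents of B (other parents of its children):
  D has no other parent.
  parents(G) \ {B} = {D}.
  P: no additional parents.
  S also has parents D, F, K, M.
  W's other parents are M, V.
  Z's other parents are M, N, P, S, T, V.
Union: {} ∪ {D, G, P, S, W, Z} ∪ {D, F, K, M, N, P, S, T, V} = {D, F, G, K, M, N, P, S, T, V, W, Z}.

{D, F, G, K, M, N, P, S, T, V, W, Z}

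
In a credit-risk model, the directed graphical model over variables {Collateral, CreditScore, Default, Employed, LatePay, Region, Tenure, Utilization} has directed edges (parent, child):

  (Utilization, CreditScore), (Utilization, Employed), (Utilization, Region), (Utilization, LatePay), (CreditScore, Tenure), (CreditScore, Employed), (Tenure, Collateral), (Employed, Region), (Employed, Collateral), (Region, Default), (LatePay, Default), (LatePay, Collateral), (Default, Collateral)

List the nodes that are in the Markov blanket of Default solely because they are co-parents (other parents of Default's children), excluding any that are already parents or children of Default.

Children of Default: Collateral.
  Collateral: Employed, LatePay, Tenure
Excluding nodes already adjacent to Default (Collateral, LatePay, Region), the co-parent-only contribution is {Employed, Tenure}.

{Employed, Tenure}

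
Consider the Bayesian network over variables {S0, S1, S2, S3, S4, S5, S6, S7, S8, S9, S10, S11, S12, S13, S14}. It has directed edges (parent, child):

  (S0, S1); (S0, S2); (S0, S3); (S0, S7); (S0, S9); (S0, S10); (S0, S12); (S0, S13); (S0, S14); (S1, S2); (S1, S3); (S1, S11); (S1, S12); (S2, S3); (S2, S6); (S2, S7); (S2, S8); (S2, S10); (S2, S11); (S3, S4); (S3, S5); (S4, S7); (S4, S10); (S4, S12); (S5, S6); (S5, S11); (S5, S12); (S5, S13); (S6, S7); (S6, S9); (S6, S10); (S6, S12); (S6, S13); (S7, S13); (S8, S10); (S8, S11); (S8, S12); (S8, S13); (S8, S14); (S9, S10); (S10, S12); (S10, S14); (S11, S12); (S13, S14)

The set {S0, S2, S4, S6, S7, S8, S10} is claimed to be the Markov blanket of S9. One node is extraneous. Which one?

By definition, MB(S9) is built from S9's parents, S9's children, and the co-parents of S9.
S9's parents: S0, S6.
S9's children: S10.
For each child, the remaining parents (spouses of S9):
  parents(S10) \ {S9} = {S0, S2, S4, S6, S8}.
MB(S9) = {S0, S2, S4, S6, S8, S10}.
S7 is neither a parent, child, nor co-parent of S9, so it does not belong.

S7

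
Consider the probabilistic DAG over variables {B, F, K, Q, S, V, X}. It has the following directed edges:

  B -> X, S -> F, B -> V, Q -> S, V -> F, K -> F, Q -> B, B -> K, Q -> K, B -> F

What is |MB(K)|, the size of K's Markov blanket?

K has parents B, Q.
K's children: F.
Other parents of K's children:
  F: B, S, V
MB(K) = {B, F, Q, S, V}, which has 5 nodes.

5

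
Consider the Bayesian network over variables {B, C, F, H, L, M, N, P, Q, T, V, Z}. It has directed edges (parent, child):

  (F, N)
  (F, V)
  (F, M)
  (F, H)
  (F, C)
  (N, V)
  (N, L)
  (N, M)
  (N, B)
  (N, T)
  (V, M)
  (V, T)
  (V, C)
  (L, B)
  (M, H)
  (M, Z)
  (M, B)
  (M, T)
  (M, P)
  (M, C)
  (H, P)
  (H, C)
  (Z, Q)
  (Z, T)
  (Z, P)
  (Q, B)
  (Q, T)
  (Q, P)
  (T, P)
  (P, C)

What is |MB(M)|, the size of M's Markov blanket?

11

Recall MB(v) = parents ∪ children ∪ spouses, where spouses are the other parents of v's children.
M has children B, C, H, P, T, Z.
Parents of M: F, N, V.
Co-parents of M (other parents of its children):
  H: F
  Z: —
  B: L, N, Q
  T: N, Q, V, Z
  P: H, Q, T, Z
  C: F, H, P, V
MB(M) = {B, C, F, H, L, N, P, Q, T, V, Z}, which has 11 nodes.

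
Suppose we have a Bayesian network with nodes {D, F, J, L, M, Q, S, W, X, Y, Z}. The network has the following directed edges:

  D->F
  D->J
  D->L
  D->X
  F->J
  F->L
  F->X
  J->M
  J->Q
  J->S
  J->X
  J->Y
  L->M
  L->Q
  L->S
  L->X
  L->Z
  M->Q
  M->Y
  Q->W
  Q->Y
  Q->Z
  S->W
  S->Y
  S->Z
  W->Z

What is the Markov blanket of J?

Ch(J) = {M, Q, S, X, Y}.
J has parents D, F.
Other parents of J's children:
  M: L
  Q: L, M
  S: L
  X: D, F, L
  Y: M, Q, S
Union: {D, F} ∪ {M, Q, S, X, Y} ∪ {D, F, L, M, Q, S} = {D, F, L, M, Q, S, X, Y}.

{D, F, L, M, Q, S, X, Y}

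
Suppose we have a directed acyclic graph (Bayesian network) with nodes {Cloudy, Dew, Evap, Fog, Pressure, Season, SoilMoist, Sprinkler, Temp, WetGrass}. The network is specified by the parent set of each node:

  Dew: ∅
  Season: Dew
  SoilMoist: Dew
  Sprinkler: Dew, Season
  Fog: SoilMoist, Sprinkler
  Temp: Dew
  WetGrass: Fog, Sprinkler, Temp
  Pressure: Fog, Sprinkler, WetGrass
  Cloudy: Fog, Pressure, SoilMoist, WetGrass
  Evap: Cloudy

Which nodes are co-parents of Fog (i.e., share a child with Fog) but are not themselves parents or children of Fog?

Children of Fog: Cloudy, Pressure, WetGrass.
  parents(WetGrass) \ {Fog} = {Sprinkler, Temp}.
  Pressure also has parents Sprinkler, WetGrass.
  Cloudy's other parents are Pressure, SoilMoist, WetGrass.
Excluding nodes already adjacent to Fog (Cloudy, Pressure, SoilMoist, Sprinkler, WetGrass), the co-parent-only contribution is {Temp}.

{Temp}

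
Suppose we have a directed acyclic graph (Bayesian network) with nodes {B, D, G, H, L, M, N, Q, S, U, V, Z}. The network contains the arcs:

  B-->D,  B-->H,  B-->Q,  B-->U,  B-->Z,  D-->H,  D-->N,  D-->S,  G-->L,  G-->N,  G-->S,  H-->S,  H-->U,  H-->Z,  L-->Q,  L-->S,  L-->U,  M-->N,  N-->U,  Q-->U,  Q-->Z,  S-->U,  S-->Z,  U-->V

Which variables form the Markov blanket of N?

{B, D, G, H, L, M, Q, S, U}

By definition, MB(N) is built from N's parents, N's children, and the co-parents of N.
Parents of N: D, G, M.
Ch(N) = {U}.
Other parents of N's children:
  U: B, H, L, Q, S
Taking the union gives {B, D, G, H, L, M, Q, S, U}.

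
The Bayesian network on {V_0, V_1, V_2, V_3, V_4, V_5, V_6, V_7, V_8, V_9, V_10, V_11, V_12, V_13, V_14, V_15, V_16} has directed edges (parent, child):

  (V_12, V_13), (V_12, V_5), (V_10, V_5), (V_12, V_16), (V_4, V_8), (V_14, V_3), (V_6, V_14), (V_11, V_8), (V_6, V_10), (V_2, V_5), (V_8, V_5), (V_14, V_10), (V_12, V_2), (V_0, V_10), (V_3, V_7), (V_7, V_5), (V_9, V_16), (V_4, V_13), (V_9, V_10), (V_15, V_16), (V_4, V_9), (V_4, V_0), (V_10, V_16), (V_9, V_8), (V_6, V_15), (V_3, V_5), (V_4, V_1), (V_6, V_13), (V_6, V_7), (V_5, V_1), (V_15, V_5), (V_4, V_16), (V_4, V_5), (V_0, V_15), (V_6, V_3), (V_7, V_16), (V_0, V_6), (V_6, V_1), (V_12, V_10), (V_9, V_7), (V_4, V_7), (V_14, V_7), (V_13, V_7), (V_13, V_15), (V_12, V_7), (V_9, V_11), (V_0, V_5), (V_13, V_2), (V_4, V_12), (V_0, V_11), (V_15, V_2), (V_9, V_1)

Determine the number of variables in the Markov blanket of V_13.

10

The Markov blanket of a node is its parents, its children, and the other parents of its children.
Pa(V_13) = {V_4, V_6, V_12}.
Children of V_13: V_2, V_7, V_15.
Other parents of V_13's children:
  V_15 also has parents V_0, V_6.
  V_2's other parents are V_12, V_15.
  V_7's other parents are V_3, V_4, V_6, V_9, V_12, V_14.
MB(V_13) = {V_0, V_2, V_3, V_4, V_6, V_7, V_9, V_12, V_14, V_15}, which has 10 nodes.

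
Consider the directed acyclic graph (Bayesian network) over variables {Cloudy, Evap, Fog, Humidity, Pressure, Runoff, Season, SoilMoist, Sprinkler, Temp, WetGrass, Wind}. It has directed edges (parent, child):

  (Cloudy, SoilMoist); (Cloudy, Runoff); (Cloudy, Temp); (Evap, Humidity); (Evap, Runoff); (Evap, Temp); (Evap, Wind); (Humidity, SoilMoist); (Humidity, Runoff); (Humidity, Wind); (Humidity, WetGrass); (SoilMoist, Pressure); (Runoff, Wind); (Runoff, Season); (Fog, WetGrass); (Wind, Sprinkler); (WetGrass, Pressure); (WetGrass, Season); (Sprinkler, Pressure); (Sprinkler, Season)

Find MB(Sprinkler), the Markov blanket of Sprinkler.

Sprinkler has parent Wind.
Children of Sprinkler: Pressure, Season.
Parents of each child, excluding Sprinkler:
  Pressure: SoilMoist, WetGrass
  Season: Runoff, WetGrass
So the Markov blanket of Sprinkler is {Pressure, Runoff, Season, SoilMoist, WetGrass, Wind}.

{Pressure, Runoff, Season, SoilMoist, WetGrass, Wind}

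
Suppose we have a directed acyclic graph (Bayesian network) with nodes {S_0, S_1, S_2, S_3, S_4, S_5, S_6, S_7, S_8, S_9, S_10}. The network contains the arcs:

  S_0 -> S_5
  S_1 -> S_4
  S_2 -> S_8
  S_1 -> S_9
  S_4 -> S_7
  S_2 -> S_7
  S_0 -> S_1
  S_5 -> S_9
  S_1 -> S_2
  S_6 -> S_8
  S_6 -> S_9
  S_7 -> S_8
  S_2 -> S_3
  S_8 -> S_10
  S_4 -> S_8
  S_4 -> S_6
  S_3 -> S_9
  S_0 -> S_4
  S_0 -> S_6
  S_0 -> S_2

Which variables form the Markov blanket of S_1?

{S_0, S_2, S_3, S_4, S_5, S_6, S_9}

By definition, MB(S_1) is built from S_1's parents, S_1's children, and the co-parents of S_1.
S_1 has children S_2, S_4, S_9.
Parents of S_1: S_0.
Co-parents of S_1 (other parents of its children):
  S_2: S_0
  S_4: S_0
  S_9: S_3, S_5, S_6
Union: {S_0} ∪ {S_2, S_4, S_9} ∪ {S_0, S_3, S_5, S_6} = {S_0, S_2, S_3, S_4, S_5, S_6, S_9}.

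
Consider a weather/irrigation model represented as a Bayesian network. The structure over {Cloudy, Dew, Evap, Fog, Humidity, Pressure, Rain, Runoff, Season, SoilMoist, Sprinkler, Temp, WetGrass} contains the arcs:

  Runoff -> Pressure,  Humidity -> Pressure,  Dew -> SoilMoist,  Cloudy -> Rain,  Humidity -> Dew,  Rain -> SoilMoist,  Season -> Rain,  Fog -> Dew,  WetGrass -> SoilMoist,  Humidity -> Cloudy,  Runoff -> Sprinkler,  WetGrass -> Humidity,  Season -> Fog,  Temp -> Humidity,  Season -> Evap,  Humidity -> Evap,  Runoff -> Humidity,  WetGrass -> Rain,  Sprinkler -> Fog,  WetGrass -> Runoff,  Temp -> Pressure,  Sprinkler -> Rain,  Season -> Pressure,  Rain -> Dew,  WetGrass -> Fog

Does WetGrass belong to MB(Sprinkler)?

Yes

WetGrass is a co-parent of Sprinkler: both are parents of Fog, Rain.
So WetGrass ∈ MB(Sprinkler).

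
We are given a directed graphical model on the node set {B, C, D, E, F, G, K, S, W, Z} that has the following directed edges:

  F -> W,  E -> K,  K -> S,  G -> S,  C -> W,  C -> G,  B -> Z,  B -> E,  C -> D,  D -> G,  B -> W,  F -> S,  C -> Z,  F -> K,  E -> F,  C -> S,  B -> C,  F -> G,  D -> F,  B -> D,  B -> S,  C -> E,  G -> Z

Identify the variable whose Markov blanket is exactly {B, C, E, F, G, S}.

K

The target node must have every member of {B, C, E, F, G, S} as a parent, child, or co-parent, and no others.
Parents of K: E, F; children: S; co-parents: B, C, F, G.
These exactly cover the given set, so the node is K.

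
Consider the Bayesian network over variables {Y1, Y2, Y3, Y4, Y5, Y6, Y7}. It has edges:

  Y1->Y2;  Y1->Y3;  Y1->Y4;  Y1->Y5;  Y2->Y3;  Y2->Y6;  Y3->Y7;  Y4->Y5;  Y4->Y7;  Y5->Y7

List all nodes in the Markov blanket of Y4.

Recall MB(v) = parents ∪ children ∪ spouses, where spouses are the other parents of v's children.
Y4 has parent Y1.
Children of Y4: Y5, Y7.
Co-parents of Y4 (other parents of its children):
  Y5 also has parent Y1.
  Y7 also has parents Y3, Y5.
Union: {Y1} ∪ {Y5, Y7} ∪ {Y1, Y3, Y5} = {Y1, Y3, Y5, Y7}.

{Y1, Y3, Y5, Y7}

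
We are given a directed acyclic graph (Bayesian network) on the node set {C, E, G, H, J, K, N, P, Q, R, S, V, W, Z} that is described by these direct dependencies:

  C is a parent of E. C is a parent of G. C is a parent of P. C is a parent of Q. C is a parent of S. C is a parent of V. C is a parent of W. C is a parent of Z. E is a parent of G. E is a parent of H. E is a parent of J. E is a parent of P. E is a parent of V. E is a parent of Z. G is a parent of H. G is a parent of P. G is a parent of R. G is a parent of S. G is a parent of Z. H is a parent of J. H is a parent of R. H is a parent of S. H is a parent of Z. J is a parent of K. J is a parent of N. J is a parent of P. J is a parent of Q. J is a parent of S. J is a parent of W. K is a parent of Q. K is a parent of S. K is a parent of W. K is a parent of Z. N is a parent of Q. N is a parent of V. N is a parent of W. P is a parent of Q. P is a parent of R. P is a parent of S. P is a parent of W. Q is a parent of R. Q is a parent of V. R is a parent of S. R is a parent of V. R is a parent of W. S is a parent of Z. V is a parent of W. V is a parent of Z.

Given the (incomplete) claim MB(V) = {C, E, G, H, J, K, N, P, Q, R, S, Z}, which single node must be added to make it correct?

W

The Markov blanket of a node is its parents, its children, and the other parents of its children.
V's parents: C, E, N, Q, R.
V's children: W, Z.
Co-parents of V (other parents of its children):
  W: C, J, K, N, P, R
  Z: C, E, G, H, K, S
MB(V) = {C, E, G, H, J, K, N, P, Q, R, S, W, Z}.
Comparing with the claimed set, W is missing.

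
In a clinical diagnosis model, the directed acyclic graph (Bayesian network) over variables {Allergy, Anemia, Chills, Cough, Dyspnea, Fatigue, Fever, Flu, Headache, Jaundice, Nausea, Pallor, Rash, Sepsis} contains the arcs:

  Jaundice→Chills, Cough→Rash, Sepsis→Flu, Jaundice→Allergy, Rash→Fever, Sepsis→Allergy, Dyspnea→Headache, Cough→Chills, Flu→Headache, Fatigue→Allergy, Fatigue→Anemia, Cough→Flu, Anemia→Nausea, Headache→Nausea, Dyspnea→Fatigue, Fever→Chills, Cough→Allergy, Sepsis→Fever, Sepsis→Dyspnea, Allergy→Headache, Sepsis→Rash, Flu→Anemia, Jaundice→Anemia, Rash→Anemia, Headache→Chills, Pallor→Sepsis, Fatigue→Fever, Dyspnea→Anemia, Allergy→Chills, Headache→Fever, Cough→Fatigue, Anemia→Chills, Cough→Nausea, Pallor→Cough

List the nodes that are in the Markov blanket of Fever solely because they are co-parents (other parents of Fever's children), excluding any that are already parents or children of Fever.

{Allergy, Anemia, Cough, Jaundice}

Children of Fever: Chills.
  Chills's other parents are Allergy, Anemia, Cough, Headache, Jaundice.
Excluding nodes already adjacent to Fever (Chills, Fatigue, Headache, Rash, Sepsis), the co-parent-only contribution is {Allergy, Anemia, Cough, Jaundice}.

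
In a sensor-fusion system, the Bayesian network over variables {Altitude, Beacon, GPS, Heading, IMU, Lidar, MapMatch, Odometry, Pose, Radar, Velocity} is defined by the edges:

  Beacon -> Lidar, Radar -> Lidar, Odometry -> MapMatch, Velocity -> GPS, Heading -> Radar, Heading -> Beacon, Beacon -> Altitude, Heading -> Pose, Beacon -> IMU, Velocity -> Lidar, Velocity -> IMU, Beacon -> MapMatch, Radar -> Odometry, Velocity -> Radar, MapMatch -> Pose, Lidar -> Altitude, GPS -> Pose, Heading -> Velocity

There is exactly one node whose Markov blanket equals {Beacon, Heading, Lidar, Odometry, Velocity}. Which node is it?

Radar

The target node must have every member of {Beacon, Heading, Lidar, Odometry, Velocity} as a parent, child, or co-parent, and no others.
Parents of Radar: Heading, Velocity; children: Lidar, Odometry; co-parents: Beacon, Velocity.
These exactly cover the given set, so the node is Radar.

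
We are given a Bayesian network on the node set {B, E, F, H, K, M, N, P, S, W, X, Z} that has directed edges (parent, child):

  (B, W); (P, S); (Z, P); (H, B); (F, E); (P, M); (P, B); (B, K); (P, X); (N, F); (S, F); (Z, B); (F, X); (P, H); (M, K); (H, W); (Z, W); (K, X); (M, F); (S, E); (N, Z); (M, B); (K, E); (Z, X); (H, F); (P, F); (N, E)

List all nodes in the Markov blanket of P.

A node's Markov blanket = Pa ∪ Ch ∪ (parents of Ch other than the node itself).
Parents of P: Z.
P's children: B, F, H, M, S, X.
Other parents of P's children:
  H: —
  S: —
  M: —
  B: H, M, Z
  F: H, M, N, S
  X: F, K, Z
So the Markov blanket of P is {B, F, H, K, M, N, S, X, Z}.

{B, F, H, K, M, N, S, X, Z}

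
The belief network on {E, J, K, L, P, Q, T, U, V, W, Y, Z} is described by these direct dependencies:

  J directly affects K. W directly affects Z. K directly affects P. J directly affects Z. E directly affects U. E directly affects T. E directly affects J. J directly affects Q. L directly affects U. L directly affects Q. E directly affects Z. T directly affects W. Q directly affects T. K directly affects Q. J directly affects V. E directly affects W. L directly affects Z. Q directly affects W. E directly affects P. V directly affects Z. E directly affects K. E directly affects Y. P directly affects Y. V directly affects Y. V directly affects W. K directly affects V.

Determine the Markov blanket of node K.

A node's Markov blanket = Pa ∪ Ch ∪ (parents of Ch other than the node itself).
K has parents E, J.
K's children: P, Q, V.
Parents of each child, excluding K:
  P also has parent E.
  Q's other parents are J, L.
  V also has parent J.
MB(K) = {E, J, L, P, Q, V}.

{E, J, L, P, Q, V}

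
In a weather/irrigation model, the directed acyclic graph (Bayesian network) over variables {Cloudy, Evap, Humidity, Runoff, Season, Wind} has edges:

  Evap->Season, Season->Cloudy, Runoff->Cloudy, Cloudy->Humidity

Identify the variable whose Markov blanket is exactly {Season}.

The target node must have every member of {Season} as a parent, child, or co-parent, and no others.
Parents of Evap: none; children: Season; co-parents: none.
These exactly cover the given set, so the node is Evap.

Evap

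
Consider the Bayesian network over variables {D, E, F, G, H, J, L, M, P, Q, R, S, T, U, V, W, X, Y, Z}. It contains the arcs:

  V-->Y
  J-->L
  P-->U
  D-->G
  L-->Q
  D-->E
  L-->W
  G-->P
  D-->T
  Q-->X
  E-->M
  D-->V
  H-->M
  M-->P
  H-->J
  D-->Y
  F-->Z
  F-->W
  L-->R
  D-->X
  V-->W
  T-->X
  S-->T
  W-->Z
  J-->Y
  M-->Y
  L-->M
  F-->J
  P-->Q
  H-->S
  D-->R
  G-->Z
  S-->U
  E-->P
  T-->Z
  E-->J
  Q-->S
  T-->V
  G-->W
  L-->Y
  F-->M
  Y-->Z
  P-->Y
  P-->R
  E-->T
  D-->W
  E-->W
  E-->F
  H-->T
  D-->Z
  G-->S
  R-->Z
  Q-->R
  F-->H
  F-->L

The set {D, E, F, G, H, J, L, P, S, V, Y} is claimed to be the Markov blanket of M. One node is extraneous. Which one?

S

The Markov blanket of a node is its parents, its children, and the other parents of its children.
Parents of M: E, F, H, L.
M has children P, Y.
Co-parents of M (other parents of its children):
  P: E, G
  Y: D, J, L, P, V
MB(M) = {D, E, F, G, H, J, L, P, V, Y}.
S is neither a parent, child, nor co-parent of M, so it does not belong.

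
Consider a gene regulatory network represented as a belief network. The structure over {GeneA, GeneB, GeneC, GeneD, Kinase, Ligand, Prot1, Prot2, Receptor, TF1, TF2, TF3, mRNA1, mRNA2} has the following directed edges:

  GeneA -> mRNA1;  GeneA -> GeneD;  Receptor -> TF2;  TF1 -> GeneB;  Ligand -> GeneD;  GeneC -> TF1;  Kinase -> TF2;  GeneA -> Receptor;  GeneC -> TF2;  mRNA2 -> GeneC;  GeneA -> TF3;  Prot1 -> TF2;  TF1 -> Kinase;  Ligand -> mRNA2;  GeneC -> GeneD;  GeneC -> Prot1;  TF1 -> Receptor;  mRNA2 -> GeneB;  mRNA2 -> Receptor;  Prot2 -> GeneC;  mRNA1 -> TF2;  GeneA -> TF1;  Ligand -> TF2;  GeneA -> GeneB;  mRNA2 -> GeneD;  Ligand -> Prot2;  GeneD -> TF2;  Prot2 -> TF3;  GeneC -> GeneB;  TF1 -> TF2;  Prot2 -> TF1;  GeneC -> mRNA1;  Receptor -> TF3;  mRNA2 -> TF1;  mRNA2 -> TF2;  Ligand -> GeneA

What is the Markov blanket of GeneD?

{GeneA, GeneC, Kinase, Ligand, Prot1, Receptor, TF1, TF2, mRNA1, mRNA2}

Parents of GeneD: GeneA, GeneC, Ligand, mRNA2.
GeneD's children: TF2.
Other parents of GeneD's children:
  TF2: GeneC, Kinase, Ligand, Prot1, Receptor, TF1, mRNA1, mRNA2
Taking the union gives {GeneA, GeneC, Kinase, Ligand, Prot1, Receptor, TF1, TF2, mRNA1, mRNA2}.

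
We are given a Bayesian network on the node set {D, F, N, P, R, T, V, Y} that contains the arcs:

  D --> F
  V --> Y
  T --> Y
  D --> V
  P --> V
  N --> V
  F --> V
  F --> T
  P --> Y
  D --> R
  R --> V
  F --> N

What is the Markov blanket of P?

Recall MB(v) = parents ∪ children ∪ spouses, where spouses are the other parents of v's children.
P has no parents.
Ch(P) = {V, Y}.
Co-parents of P (other parents of its children):
  V: D, F, N, R
  Y: T, V
Union: {} ∪ {V, Y} ∪ {D, F, N, R, T, V} = {D, F, N, R, T, V, Y}.

{D, F, N, R, T, V, Y}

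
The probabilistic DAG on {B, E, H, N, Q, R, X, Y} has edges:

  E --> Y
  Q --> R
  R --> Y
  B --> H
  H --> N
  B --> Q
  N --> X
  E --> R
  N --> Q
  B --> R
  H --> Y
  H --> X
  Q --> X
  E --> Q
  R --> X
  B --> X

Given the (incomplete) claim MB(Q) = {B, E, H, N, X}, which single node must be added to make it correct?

R

Recall MB(v) = parents ∪ children ∪ spouses, where spouses are the other parents of v's children.
Q's children: R, X.
Q has parents B, E, N.
For each child, the remaining parents (spouses of Q):
  parents(R) \ {Q} = {B, E}.
  parents(X) \ {Q} = {B, H, N, R}.
MB(Q) = {B, E, H, N, R, X}.
Comparing with the claimed set, R is missing.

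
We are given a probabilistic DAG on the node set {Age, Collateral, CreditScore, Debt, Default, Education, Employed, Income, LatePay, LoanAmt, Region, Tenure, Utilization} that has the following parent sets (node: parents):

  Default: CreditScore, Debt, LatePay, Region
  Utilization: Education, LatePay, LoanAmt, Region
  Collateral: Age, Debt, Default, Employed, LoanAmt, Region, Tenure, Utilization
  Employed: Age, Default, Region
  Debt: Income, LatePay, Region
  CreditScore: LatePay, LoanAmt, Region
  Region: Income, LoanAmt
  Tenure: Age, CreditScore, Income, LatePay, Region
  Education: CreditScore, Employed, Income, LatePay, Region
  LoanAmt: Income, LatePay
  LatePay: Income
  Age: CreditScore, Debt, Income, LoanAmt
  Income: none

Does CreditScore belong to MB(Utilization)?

A node's Markov blanket = Pa ∪ Ch ∪ (parents of Ch other than the node itself).
Utilization's parents: Education, LatePay, LoanAmt, Region.
Ch(Utilization) = {Collateral}.
Parents of each child, excluding Utilization:
  Collateral: Age, Debt, Default, Employed, LoanAmt, Region, Tenure
MB(Utilization) = {Age, Collateral, Debt, Default, Education, Employed, LatePay, LoanAmt, Region, Tenure}; CreditScore is not in this set.

No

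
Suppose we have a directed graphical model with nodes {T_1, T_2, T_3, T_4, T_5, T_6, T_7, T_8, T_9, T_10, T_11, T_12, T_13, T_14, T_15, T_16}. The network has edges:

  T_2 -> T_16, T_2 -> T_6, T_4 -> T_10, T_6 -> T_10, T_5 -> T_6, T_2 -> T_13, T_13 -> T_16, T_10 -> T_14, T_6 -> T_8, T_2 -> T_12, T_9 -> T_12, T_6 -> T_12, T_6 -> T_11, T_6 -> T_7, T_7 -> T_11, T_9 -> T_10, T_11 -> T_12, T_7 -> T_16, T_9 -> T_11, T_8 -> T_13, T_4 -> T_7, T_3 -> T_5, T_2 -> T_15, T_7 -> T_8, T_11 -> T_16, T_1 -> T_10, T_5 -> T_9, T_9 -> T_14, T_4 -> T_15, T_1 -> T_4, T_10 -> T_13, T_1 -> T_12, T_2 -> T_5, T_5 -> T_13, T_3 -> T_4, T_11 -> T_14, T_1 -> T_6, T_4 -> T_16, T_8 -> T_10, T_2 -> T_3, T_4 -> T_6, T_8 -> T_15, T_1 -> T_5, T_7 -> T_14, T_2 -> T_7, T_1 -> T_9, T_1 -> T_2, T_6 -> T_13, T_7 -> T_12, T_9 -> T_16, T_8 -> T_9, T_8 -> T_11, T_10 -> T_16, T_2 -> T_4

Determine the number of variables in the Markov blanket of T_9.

13

Parents of T_9: T_1, T_5, T_8.
Children of T_9: T_10, T_11, T_12, T_14, T_16.
Other parents of T_9's children:
  T_10's other parents are T_1, T_4, T_6, T_8.
  T_11's other parents are T_6, T_7, T_8.
  parents(T_12) \ {T_9} = {T_1, T_2, T_6, T_7, T_11}.
  T_14 also has parents T_7, T_10, T_11.
  T_16's other parents are T_2, T_4, T_7, T_10, T_11, T_13.
MB(T_9) = {T_1, T_2, T_4, T_5, T_6, T_7, T_8, T_10, T_11, T_12, T_13, T_14, T_16}, which has 13 nodes.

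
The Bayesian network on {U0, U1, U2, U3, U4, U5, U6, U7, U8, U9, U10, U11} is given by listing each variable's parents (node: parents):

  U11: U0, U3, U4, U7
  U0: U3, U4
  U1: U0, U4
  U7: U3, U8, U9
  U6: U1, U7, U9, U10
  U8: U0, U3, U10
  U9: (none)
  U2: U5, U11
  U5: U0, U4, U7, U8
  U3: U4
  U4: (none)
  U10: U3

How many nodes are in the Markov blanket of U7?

Ch(U7) = {U5, U6, U11}.
U7 has parents U3, U8, U9.
Parents of each child, excluding U7:
  U6 also has parents U1, U9, U10.
  U11's other parents are U0, U3, U4.
  U5's other parents are U0, U4, U8.
MB(U7) = {U0, U1, U3, U4, U5, U6, U8, U9, U10, U11}, which has 10 nodes.

10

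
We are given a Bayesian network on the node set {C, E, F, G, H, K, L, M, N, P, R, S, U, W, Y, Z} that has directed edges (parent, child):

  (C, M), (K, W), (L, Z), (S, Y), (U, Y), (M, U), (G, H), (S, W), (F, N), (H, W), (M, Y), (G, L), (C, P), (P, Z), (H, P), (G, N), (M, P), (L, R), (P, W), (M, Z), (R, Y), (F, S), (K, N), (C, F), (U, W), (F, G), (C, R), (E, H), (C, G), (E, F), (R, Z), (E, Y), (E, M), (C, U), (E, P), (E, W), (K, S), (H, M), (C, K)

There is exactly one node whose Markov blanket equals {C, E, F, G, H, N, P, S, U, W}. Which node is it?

The target node must have every member of {C, E, F, G, H, N, P, S, U, W} as a parent, child, or co-parent, and no others.
Parents of K: C; children: N, S, W; co-parents: E, F, G, H, P, S, U.
These exactly cover the given set, so the node is K.

K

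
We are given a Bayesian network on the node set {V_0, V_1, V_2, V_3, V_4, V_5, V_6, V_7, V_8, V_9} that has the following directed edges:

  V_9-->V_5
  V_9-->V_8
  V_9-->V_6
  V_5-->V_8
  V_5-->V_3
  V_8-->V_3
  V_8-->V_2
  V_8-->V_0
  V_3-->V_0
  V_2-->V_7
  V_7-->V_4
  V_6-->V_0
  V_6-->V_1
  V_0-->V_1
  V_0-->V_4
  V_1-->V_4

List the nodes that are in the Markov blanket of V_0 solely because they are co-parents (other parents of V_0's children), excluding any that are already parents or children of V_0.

Children of V_0: V_1, V_4.
  V_1's other parent is V_6.
  V_4's other parents are V_1, V_7.
Excluding nodes already adjacent to V_0 (V_1, V_3, V_4, V_6, V_8), the co-parent-only contribution is {V_7}.

{V_7}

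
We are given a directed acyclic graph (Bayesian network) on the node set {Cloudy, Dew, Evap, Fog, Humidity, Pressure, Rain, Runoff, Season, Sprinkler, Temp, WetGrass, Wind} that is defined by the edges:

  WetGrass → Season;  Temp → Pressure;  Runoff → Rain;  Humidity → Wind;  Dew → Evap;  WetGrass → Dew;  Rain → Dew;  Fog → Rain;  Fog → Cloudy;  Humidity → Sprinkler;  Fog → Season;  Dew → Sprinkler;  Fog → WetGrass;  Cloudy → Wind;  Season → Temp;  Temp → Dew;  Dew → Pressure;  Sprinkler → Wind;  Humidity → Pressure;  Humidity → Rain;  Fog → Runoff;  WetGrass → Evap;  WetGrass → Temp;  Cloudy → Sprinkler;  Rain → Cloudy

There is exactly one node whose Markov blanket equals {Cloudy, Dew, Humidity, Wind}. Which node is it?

The target node must have every member of {Cloudy, Dew, Humidity, Wind} as a parent, child, or co-parent, and no others.
Parents of Sprinkler: Cloudy, Dew, Humidity; children: Wind; co-parents: Cloudy, Humidity.
These exactly cover the given set, so the node is Sprinkler.

Sprinkler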